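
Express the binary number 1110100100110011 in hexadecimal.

Group into 4-bit nibbles from right:
  1110 = E
  1001 = 9
  0011 = 3
  0011 = 3
Result: E933



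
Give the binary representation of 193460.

Using repeated division by 2:
193460 ÷ 2 = 96730 remainder 0
96730 ÷ 2 = 48365 remainder 0
48365 ÷ 2 = 24182 remainder 1
24182 ÷ 2 = 12091 remainder 0
12091 ÷ 2 = 6045 remainder 1
6045 ÷ 2 = 3022 remainder 1
3022 ÷ 2 = 1511 remainder 0
1511 ÷ 2 = 755 remainder 1
755 ÷ 2 = 377 remainder 1
377 ÷ 2 = 188 remainder 1
188 ÷ 2 = 94 remainder 0
94 ÷ 2 = 47 remainder 0
47 ÷ 2 = 23 remainder 1
23 ÷ 2 = 11 remainder 1
11 ÷ 2 = 5 remainder 1
5 ÷ 2 = 2 remainder 1
2 ÷ 2 = 1 remainder 0
1 ÷ 2 = 0 remainder 1
Reading remainders bottom to top: 101111001110110100



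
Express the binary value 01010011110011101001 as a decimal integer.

Sum of powers of 2 for each 1-bit:
2^0 + 2^3 + 2^5 + 2^6 + 2^7 + 2^10 + 2^11 + 2^12 + 2^13 + 2^16 + 2^18
= 1 + 8 + 32 + 64 + 128 + 1024 + 2048 + 4096 + 8192 + 65536 + 262144
= 343273



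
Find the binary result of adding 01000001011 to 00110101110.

Add column by column from the right: bit + bit + carry-in; write the sum mod 2, carry 1 when the sum is 2 or 3.
carry:  00000011100
        01000001011
+       00110101110
-------------------
       001110111001
(the carry out of the leftmost column, 0, becomes the leading bit)
Decimal check:
  01000001011 = 512 + 8 + 2 + 1 = 523
  00110101110 = 256 + 128 + 32 + 8 + 4 + 2 = 430
  523 + 430 = 953, and 001110111001 = 512 + 256 + 128 + 32 + 16 + 8 + 1 = 953 ✓



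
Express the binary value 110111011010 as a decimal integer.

Sum of powers of 2 for each 1-bit:
2^1 + 2^3 + 2^4 + 2^6 + 2^7 + 2^8 + 2^10 + 2^11
= 2 + 8 + 16 + 64 + 128 + 256 + 1024 + 2048
= 3546



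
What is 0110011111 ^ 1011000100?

XOR: 1 when bits differ
  0110011111
^ 1011000100
------------
  1101011011
Decimal: 415 ^ 708 = 859



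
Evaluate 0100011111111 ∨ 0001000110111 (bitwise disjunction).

OR: 1 when either bit is 1
  0100011111111
| 0001000110111
---------------
  0101011111111
Decimal: 2303 | 567 = 2815



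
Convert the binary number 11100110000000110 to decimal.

Sum of powers of 2 for each 1-bit:
2^1 + 2^2 + 2^10 + 2^11 + 2^14 + 2^15 + 2^16
= 2 + 4 + 1024 + 2048 + 16384 + 32768 + 65536
= 117766



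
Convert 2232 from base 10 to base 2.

Using repeated division by 2:
2232 ÷ 2 = 1116 remainder 0
1116 ÷ 2 = 558 remainder 0
558 ÷ 2 = 279 remainder 0
279 ÷ 2 = 139 remainder 1
139 ÷ 2 = 69 remainder 1
69 ÷ 2 = 34 remainder 1
34 ÷ 2 = 17 remainder 0
17 ÷ 2 = 8 remainder 1
8 ÷ 2 = 4 remainder 0
4 ÷ 2 = 2 remainder 0
2 ÷ 2 = 1 remainder 0
1 ÷ 2 = 0 remainder 1
Reading remainders bottom to top: 100010111000



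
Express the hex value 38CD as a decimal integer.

Expand by place value (powers of 16):
Digit values: C = 12, D = 13
38CD = 3 × 16^3 + 8 × 16^2 + 12 × 16^1 + 13 × 16^0
= 3 × 4096 + 8 × 256 + 12 × 16 + 13 × 1
= 12288 + 2048 + 192 + 13
= 14541



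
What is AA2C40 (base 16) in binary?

Convert each hex digit to 4 bits:
  A = 1010
  A = 1010
  2 = 0010
  C = 1100
  4 = 0100
  0 = 0000
Concatenate: 101010100010110001000000



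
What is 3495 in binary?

Using repeated division by 2:
3495 ÷ 2 = 1747 remainder 1
1747 ÷ 2 = 873 remainder 1
873 ÷ 2 = 436 remainder 1
436 ÷ 2 = 218 remainder 0
218 ÷ 2 = 109 remainder 0
109 ÷ 2 = 54 remainder 1
54 ÷ 2 = 27 remainder 0
27 ÷ 2 = 13 remainder 1
13 ÷ 2 = 6 remainder 1
6 ÷ 2 = 3 remainder 0
3 ÷ 2 = 1 remainder 1
1 ÷ 2 = 0 remainder 1
Reading remainders bottom to top: 110110100111



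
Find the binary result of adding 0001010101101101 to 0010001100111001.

Add column by column from the right: bit + bit + carry-in; write the sum mod 2, carry 1 when the sum is 2 or 3.
carry:  0000111011110010
        0001010101101101
+       0010001100111001
------------------------
       00011100010100110
(the carry out of the leftmost column, 0, becomes the leading bit)
Decimal check:
  0001010101101101 = 4096 + 1024 + 256 + 64 + 32 + 8 + 4 + 1 = 5485
  0010001100111001 = 8192 + 512 + 256 + 32 + 16 + 8 + 1 = 9017
  5485 + 9017 = 14502, and 00011100010100110 = 8192 + 4096 + 2048 + 128 + 32 + 4 + 2 = 14502 ✓



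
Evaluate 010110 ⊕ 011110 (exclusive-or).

XOR: 1 when bits differ
  010110
^ 011110
--------
  001000
Decimal: 22 ^ 30 = 8



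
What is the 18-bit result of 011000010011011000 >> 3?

Original: 011000010011011000 (decimal 99544)
Shift right by 3 positions
Drop the 3 low bits; fill with zeros on the left
Result: 000011000010011011 (decimal 12443)
Equivalent: 99544 >> 3 = 99544 ÷ 2^3 = 12443



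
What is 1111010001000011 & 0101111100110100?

AND: 1 only when both bits are 1
  1111010001000011
& 0101111100110100
------------------
  0101010000000000
Decimal: 62531 & 24372 = 21504



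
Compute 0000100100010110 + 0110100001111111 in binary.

Add column by column from the right: bit + bit + carry-in; write the sum mod 2, carry 1 when the sum is 2 or 3.
carry:  0001000011111100
        0000100100010110
+       0110100001111111
------------------------
       00111000110010101
(the carry out of the leftmost column, 0, becomes the leading bit)
Decimal check:
  0000100100010110 = 2048 + 256 + 16 + 4 + 2 = 2326
  0110100001111111 = 16384 + 8192 + 2048 + 64 + 32 + 16 + 8 + 4 + 2 + 1 = 26751
  2326 + 26751 = 29077, and 00111000110010101 = 16384 + 8192 + 4096 + 256 + 128 + 16 + 4 + 1 = 29077 ✓



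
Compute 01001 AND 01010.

AND: 1 only when both bits are 1
  01001
& 01010
-------
  01000
Decimal: 9 & 10 = 8



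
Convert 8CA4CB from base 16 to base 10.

Expand by place value (powers of 16):
Digit values: C = 12, A = 10, B = 11
8CA4CB = 8 × 16^5 + 12 × 16^4 + 10 × 16^3 + 4 × 16^2 + 12 × 16^1 + 11 × 16^0
= 8 × 1048576 + 12 × 65536 + 10 × 4096 + 4 × 256 + 12 × 16 + 11 × 1
= 8388608 + 786432 + 40960 + 1024 + 192 + 11
= 9217227



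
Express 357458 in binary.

Using repeated division by 2:
357458 ÷ 2 = 178729 remainder 0
178729 ÷ 2 = 89364 remainder 1
89364 ÷ 2 = 44682 remainder 0
44682 ÷ 2 = 22341 remainder 0
22341 ÷ 2 = 11170 remainder 1
11170 ÷ 2 = 5585 remainder 0
5585 ÷ 2 = 2792 remainder 1
2792 ÷ 2 = 1396 remainder 0
1396 ÷ 2 = 698 remainder 0
698 ÷ 2 = 349 remainder 0
349 ÷ 2 = 174 remainder 1
174 ÷ 2 = 87 remainder 0
87 ÷ 2 = 43 remainder 1
43 ÷ 2 = 21 remainder 1
21 ÷ 2 = 10 remainder 1
10 ÷ 2 = 5 remainder 0
5 ÷ 2 = 2 remainder 1
2 ÷ 2 = 1 remainder 0
1 ÷ 2 = 0 remainder 1
Reading remainders bottom to top: 1010111010001010010



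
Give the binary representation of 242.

Using repeated division by 2:
242 ÷ 2 = 121 remainder 0
121 ÷ 2 = 60 remainder 1
60 ÷ 2 = 30 remainder 0
30 ÷ 2 = 15 remainder 0
15 ÷ 2 = 7 remainder 1
7 ÷ 2 = 3 remainder 1
3 ÷ 2 = 1 remainder 1
1 ÷ 2 = 0 remainder 1
Reading remainders bottom to top: 11110010



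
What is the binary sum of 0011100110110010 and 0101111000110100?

Add column by column from the right: bit + bit + carry-in; write the sum mod 2, carry 1 when the sum is 2 or 3.
carry:  1111000001100000
        0011100110110010
+       0101111000110100
------------------------
       01001011111100110
(the carry out of the leftmost column, 0, becomes the leading bit)
Decimal check:
  0011100110110010 = 8192 + 4096 + 2048 + 256 + 128 + 32 + 16 + 2 = 14770
  0101111000110100 = 16384 + 4096 + 2048 + 1024 + 512 + 32 + 16 + 4 = 24116
  14770 + 24116 = 38886, and 01001011111100110 = 32768 + 4096 + 1024 + 512 + 256 + 128 + 64 + 32 + 4 + 2 = 38886 ✓



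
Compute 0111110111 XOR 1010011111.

XOR: 1 when bits differ
  0111110111
^ 1010011111
------------
  1101101000
Decimal: 503 ^ 671 = 872



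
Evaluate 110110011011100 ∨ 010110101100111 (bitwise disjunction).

OR: 1 when either bit is 1
  110110011011100
| 010110101100111
-----------------
  110110111111111
Decimal: 27868 | 11623 = 28159



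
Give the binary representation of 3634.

Using repeated division by 2:
3634 ÷ 2 = 1817 remainder 0
1817 ÷ 2 = 908 remainder 1
908 ÷ 2 = 454 remainder 0
454 ÷ 2 = 227 remainder 0
227 ÷ 2 = 113 remainder 1
113 ÷ 2 = 56 remainder 1
56 ÷ 2 = 28 remainder 0
28 ÷ 2 = 14 remainder 0
14 ÷ 2 = 7 remainder 0
7 ÷ 2 = 3 remainder 1
3 ÷ 2 = 1 remainder 1
1 ÷ 2 = 0 remainder 1
Reading remainders bottom to top: 111000110010



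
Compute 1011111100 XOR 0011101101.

XOR: 1 when bits differ
  1011111100
^ 0011101101
------------
  1000010001
Decimal: 764 ^ 237 = 529



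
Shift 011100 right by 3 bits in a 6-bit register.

Original: 011100 (decimal 28)
Shift right by 3 positions
Drop the 3 low bits; fill with zeros on the left
Result: 000011 (decimal 3)
Equivalent: 28 >> 3 = 28 ÷ 2^3 = 3



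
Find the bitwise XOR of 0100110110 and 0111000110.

XOR: 1 when bits differ
  0100110110
^ 0111000110
------------
  0011110000
Decimal: 310 ^ 454 = 240



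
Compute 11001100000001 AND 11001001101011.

AND: 1 only when both bits are 1
  11001100000001
& 11001001101011
----------------
  11001000000001
Decimal: 13057 & 12907 = 12801



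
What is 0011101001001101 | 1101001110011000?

OR: 1 when either bit is 1
  0011101001001101
| 1101001110011000
------------------
  1111101111011101
Decimal: 14925 | 54168 = 64477



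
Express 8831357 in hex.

Using repeated division by 16 (digits 10–15 are A–F):
8831357 ÷ 16 = 551959 remainder 13 (D)
551959 ÷ 16 = 34497 remainder 7
34497 ÷ 16 = 2156 remainder 1
2156 ÷ 16 = 134 remainder 12 (C)
134 ÷ 16 = 8 remainder 6
8 ÷ 16 = 0 remainder 8
Reading remainders bottom to top: 86C17D



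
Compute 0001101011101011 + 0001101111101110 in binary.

Add column by column from the right: bit + bit + carry-in; write the sum mod 2, carry 1 when the sum is 2 or 3.
carry:  0011011111011100
        0001101011101011
+       0001101111101110
------------------------
       00011011011011001
(the carry out of the leftmost column, 0, becomes the leading bit)
Decimal check:
  0001101011101011 = 4096 + 2048 + 512 + 128 + 64 + 32 + 8 + 2 + 1 = 6891
  0001101111101110 = 4096 + 2048 + 512 + 256 + 128 + 64 + 32 + 8 + 4 + 2 = 7150
  6891 + 7150 = 14041, and 00011011011011001 = 8192 + 4096 + 1024 + 512 + 128 + 64 + 16 + 8 + 1 = 14041 ✓



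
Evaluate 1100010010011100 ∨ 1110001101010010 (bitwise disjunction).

OR: 1 when either bit is 1
  1100010010011100
| 1110001101010010
------------------
  1110011111011110
Decimal: 50332 | 58194 = 59358



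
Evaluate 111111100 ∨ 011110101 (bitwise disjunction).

OR: 1 when either bit is 1
  111111100
| 011110101
-----------
  111111101
Decimal: 508 | 245 = 509



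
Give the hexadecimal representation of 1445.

Using repeated division by 16 (digits 10–15 are A–F):
1445 ÷ 16 = 90 remainder 5
90 ÷ 16 = 5 remainder 10 (A)
5 ÷ 16 = 0 remainder 5
Reading remainders bottom to top: 5A5



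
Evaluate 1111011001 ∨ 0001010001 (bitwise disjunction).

OR: 1 when either bit is 1
  1111011001
| 0001010001
------------
  1111011001
Decimal: 985 | 81 = 985



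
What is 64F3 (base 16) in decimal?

Expand by place value (powers of 16):
Digit values: F = 15
64F3 = 6 × 16^3 + 4 × 16^2 + 15 × 16^1 + 3 × 16^0
= 6 × 4096 + 4 × 256 + 15 × 16 + 3 × 1
= 24576 + 1024 + 240 + 3
= 25843



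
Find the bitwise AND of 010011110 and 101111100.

AND: 1 only when both bits are 1
  010011110
& 101111100
-----------
  000011100
Decimal: 158 & 380 = 28



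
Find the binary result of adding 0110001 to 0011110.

Add column by column from the right: bit + bit + carry-in; write the sum mod 2, carry 1 when the sum is 2 or 3.
carry:  1100000
        0110001
+       0011110
---------------
       01001111
(the carry out of the leftmost column, 0, becomes the leading bit)
Decimal check:
  0110001 = 32 + 16 + 1 = 49
  0011110 = 16 + 8 + 4 + 2 = 30
  49 + 30 = 79, and 01001111 = 64 + 8 + 4 + 2 + 1 = 79 ✓



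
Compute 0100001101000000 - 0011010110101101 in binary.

Method 1 - Direct subtraction (column by column from the right: bit − bit − borrow-in; if negative, add 2 and borrow 1 from the next column):
borrow: 0111101101111110
        0100001101000000
-       0011010110101101
------------------------
        0000110110010011

Method 2 - Add two's complement:
Two's complement of 0011010110101101: invert → 1100101001010010, add 1 → 1100101001010011
  0100001101000000
+ 1100101001010011
------------------
 10000110110010011  (end carry out of the top bit = 1)
Discarding the end carry: 0000110110010011
Decimal check:
  0100001101000000 = 16384 + 512 + 256 + 64 = 17216
  0011010110101101 = 8192 + 4096 + 1024 + 256 + 128 + 32 + 8 + 4 + 1 = 13741
  17216 - 13741 = 3475, and 0000110110010011 = 2048 + 1024 + 256 + 128 + 16 + 2 + 1 = 3475 ✓



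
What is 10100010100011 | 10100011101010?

OR: 1 when either bit is 1
  10100010100011
| 10100011101010
----------------
  10100011101011
Decimal: 10403 | 10474 = 10475



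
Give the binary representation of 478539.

Using repeated division by 2:
478539 ÷ 2 = 239269 remainder 1
239269 ÷ 2 = 119634 remainder 1
119634 ÷ 2 = 59817 remainder 0
59817 ÷ 2 = 29908 remainder 1
29908 ÷ 2 = 14954 remainder 0
14954 ÷ 2 = 7477 remainder 0
7477 ÷ 2 = 3738 remainder 1
3738 ÷ 2 = 1869 remainder 0
1869 ÷ 2 = 934 remainder 1
934 ÷ 2 = 467 remainder 0
467 ÷ 2 = 233 remainder 1
233 ÷ 2 = 116 remainder 1
116 ÷ 2 = 58 remainder 0
58 ÷ 2 = 29 remainder 0
29 ÷ 2 = 14 remainder 1
14 ÷ 2 = 7 remainder 0
7 ÷ 2 = 3 remainder 1
3 ÷ 2 = 1 remainder 1
1 ÷ 2 = 0 remainder 1
Reading remainders bottom to top: 1110100110101001011



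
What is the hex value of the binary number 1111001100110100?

Group into 4-bit nibbles from right:
  1111 = F
  0011 = 3
  0011 = 3
  0100 = 4
Result: F334



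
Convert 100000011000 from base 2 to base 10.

Sum of powers of 2 for each 1-bit:
2^3 + 2^4 + 2^11
= 8 + 16 + 2048
= 2072



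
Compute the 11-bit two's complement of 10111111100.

Original (sign bit 1, negative): 10111111100
Step 1 - Invert all bits: 01000000011
Step 2 - Add 1: 01000000100
Verification: 10111111100 + 01000000100 = 100000000000; discarding the end carry (carry out of the top bit) leaves the 11-bit value 00000000000, as required for x + (-x)



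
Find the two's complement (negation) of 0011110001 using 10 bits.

Original: 0011110001
Step 1 - Invert all bits: 1100001110
Step 2 - Add 1: 1100001111
Verification: 0011110001 + 1100001111 = 10000000000; discarding the end carry (carry out of the top bit) leaves the 10-bit value 0000000000, as required for x + (-x)



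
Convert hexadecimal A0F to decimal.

Expand by place value (powers of 16):
Digit values: A = 10, F = 15
A0F = 10 × 16^2 + 0 × 16^1 + 15 × 16^0
= 10 × 256 + 0 × 16 + 15 × 1
= 2560 + 0 + 15
= 2575



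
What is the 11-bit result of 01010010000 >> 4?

Original: 01010010000 (decimal 656)
Shift right by 4 positions
Drop the 4 low bits; fill with zeros on the left
Result: 00000101001 (decimal 41)
Equivalent: 656 >> 4 = 656 ÷ 2^4 = 41



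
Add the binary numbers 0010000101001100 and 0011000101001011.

Add column by column from the right: bit + bit + carry-in; write the sum mod 2, carry 1 when the sum is 2 or 3.
carry:  0100001010010000
        0010000101001100
+       0011000101001011
------------------------
       00101001010010111
(the carry out of the leftmost column, 0, becomes the leading bit)
Decimal check:
  0010000101001100 = 8192 + 256 + 64 + 8 + 4 = 8524
  0011000101001011 = 8192 + 4096 + 256 + 64 + 8 + 2 + 1 = 12619
  8524 + 12619 = 21143, and 00101001010010111 = 16384 + 4096 + 512 + 128 + 16 + 4 + 2 + 1 = 21143 ✓



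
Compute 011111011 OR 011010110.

OR: 1 when either bit is 1
  011111011
| 011010110
-----------
  011111111
Decimal: 251 | 214 = 255



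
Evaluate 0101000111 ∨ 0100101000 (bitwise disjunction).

OR: 1 when either bit is 1
  0101000111
| 0100101000
------------
  0101101111
Decimal: 327 | 296 = 367



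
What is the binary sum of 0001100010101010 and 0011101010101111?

Add column by column from the right: bit + bit + carry-in; write the sum mod 2, carry 1 when the sum is 2 or 3.
carry:  0111000101011100
        0001100010101010
+       0011101010101111
------------------------
       00101001101011001
(the carry out of the leftmost column, 0, becomes the leading bit)
Decimal check:
  0001100010101010 = 4096 + 2048 + 128 + 32 + 8 + 2 = 6314
  0011101010101111 = 8192 + 4096 + 2048 + 512 + 128 + 32 + 8 + 4 + 2 + 1 = 15023
  6314 + 15023 = 21337, and 00101001101011001 = 16384 + 4096 + 512 + 256 + 64 + 16 + 8 + 1 = 21337 ✓



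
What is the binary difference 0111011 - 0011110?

Method 1 - Direct subtraction (column by column from the right: bit − bit − borrow-in; if negative, add 2 and borrow 1 from the next column):
borrow: 0111000
        0111011
-       0011110
---------------
        0011101

Method 2 - Add two's complement:
Two's complement of 0011110: invert → 1100001, add 1 → 1100010
  0111011
+ 1100010
---------
 10011101  (end carry out of the top bit = 1)
Discarding the end carry: 0011101
Decimal check:
  0111011 = 32 + 16 + 8 + 2 + 1 = 59
  0011110 = 16 + 8 + 4 + 2 = 30
  59 - 30 = 29, and 0011101 = 16 + 8 + 4 + 1 = 29 ✓



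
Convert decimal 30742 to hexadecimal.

Using repeated division by 16 (digits 10–15 are A–F):
30742 ÷ 16 = 1921 remainder 6
1921 ÷ 16 = 120 remainder 1
120 ÷ 16 = 7 remainder 8
7 ÷ 16 = 0 remainder 7
Reading remainders bottom to top: 7816



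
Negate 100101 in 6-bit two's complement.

Original (sign bit 1, negative): 100101
Step 1 - Invert all bits: 011010
Step 2 - Add 1: 011011
Verification: 100101 + 011011 = 1000000; discarding the end carry (carry out of the top bit) leaves the 6-bit value 000000, as required for x + (-x)



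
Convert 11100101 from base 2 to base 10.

Sum of powers of 2 for each 1-bit:
2^0 + 2^2 + 2^5 + 2^6 + 2^7
= 1 + 4 + 32 + 64 + 128
= 229



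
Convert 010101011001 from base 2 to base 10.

Sum of powers of 2 for each 1-bit:
2^0 + 2^3 + 2^4 + 2^6 + 2^8 + 2^10
= 1 + 8 + 16 + 64 + 256 + 1024
= 1369



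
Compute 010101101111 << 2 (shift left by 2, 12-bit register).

Original: 010101101111 (decimal 1391)
Shift left by 2 positions
Append 2 zeros on the right and drop the 2 high bits that overflow the 12-bit width
Result: 010110111100 (decimal 1468)
Equivalent: 1391 << 2 = 1391 × 2^2 = 5564, truncated to 12 bits = 1468



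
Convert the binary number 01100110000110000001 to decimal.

Sum of powers of 2 for each 1-bit:
2^0 + 2^7 + 2^8 + 2^13 + 2^14 + 2^17 + 2^18
= 1 + 128 + 256 + 8192 + 16384 + 131072 + 262144
= 418177



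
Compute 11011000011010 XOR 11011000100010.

XOR: 1 when bits differ
  11011000011010
^ 11011000100010
----------------
  00000000111000
Decimal: 13850 ^ 13858 = 56



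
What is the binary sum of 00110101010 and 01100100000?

Add column by column from the right: bit + bit + carry-in; write the sum mod 2, carry 1 when the sum is 2 or 3.
carry:  11001000000
        00110101010
+       01100100000
-------------------
       010011001010
(the carry out of the leftmost column, 0, becomes the leading bit)
Decimal check:
  00110101010 = 256 + 128 + 32 + 8 + 2 = 426
  01100100000 = 512 + 256 + 32 = 800
  426 + 800 = 1226, and 010011001010 = 1024 + 128 + 64 + 8 + 2 = 1226 ✓



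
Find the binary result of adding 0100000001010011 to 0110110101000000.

Add column by column from the right: bit + bit + carry-in; write the sum mod 2, carry 1 when the sum is 2 or 3.
carry:  1000000010000000
        0100000001010011
+       0110110101000000
------------------------
       01010110110010011
(the carry out of the leftmost column, 0, becomes the leading bit)
Decimal check:
  0100000001010011 = 16384 + 64 + 16 + 2 + 1 = 16467
  0110110101000000 = 16384 + 8192 + 2048 + 1024 + 256 + 64 = 27968
  16467 + 27968 = 44435, and 01010110110010011 = 32768 + 8192 + 2048 + 1024 + 256 + 128 + 16 + 2 + 1 = 44435 ✓



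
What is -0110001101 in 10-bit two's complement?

Original: 0110001101
Step 1 - Invert all bits: 1001110010
Step 2 - Add 1: 1001110011
Verification: 0110001101 + 1001110011 = 10000000000; discarding the end carry (carry out of the top bit) leaves the 10-bit value 0000000000, as required for x + (-x)



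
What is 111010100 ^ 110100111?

XOR: 1 when bits differ
  111010100
^ 110100111
-----------
  001110011
Decimal: 468 ^ 423 = 115



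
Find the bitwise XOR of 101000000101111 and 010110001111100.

XOR: 1 when bits differ
  101000000101111
^ 010110001111100
-----------------
  111110001010011
Decimal: 20527 ^ 11388 = 31827



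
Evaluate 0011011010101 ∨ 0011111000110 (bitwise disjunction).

OR: 1 when either bit is 1
  0011011010101
| 0011111000110
---------------
  0011111010111
Decimal: 1749 | 1990 = 2007



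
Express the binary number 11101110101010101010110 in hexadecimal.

Group into 4-bit nibbles from right:
  0111 = 7
  0111 = 7
  0101 = 5
  0101 = 5
  0101 = 5
  0110 = 6
Result: 775556



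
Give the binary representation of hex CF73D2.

Convert each hex digit to 4 bits:
  C = 1100
  F = 1111
  7 = 0111
  3 = 0011
  D = 1101
  2 = 0010
Concatenate: 110011110111001111010010



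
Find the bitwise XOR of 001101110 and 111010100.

XOR: 1 when bits differ
  001101110
^ 111010100
-----------
  110111010
Decimal: 110 ^ 468 = 442



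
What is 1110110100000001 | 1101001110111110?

OR: 1 when either bit is 1
  1110110100000001
| 1101001110111110
------------------
  1111111110111111
Decimal: 60673 | 54206 = 65471



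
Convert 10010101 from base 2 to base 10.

Sum of powers of 2 for each 1-bit:
2^0 + 2^2 + 2^4 + 2^7
= 1 + 4 + 16 + 128
= 149



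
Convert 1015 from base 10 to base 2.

Using repeated division by 2:
1015 ÷ 2 = 507 remainder 1
507 ÷ 2 = 253 remainder 1
253 ÷ 2 = 126 remainder 1
126 ÷ 2 = 63 remainder 0
63 ÷ 2 = 31 remainder 1
31 ÷ 2 = 15 remainder 1
15 ÷ 2 = 7 remainder 1
7 ÷ 2 = 3 remainder 1
3 ÷ 2 = 1 remainder 1
1 ÷ 2 = 0 remainder 1
Reading remainders bottom to top: 1111110111



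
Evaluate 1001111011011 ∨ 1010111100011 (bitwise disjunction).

OR: 1 when either bit is 1
  1001111011011
| 1010111100011
---------------
  1011111111011
Decimal: 5083 | 5603 = 6139



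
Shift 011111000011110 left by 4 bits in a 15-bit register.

Original: 011111000011110 (decimal 15902)
Shift left by 4 positions
Append 4 zeros on the right and drop the 4 high bits that overflow the 15-bit width
Result: 110000111100000 (decimal 25056)
Equivalent: 15902 << 4 = 15902 × 2^4 = 254432, truncated to 15 bits = 25056



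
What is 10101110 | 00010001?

OR: 1 when either bit is 1
  10101110
| 00010001
----------
  10111111
Decimal: 174 | 17 = 191



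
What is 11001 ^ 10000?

XOR: 1 when bits differ
  11001
^ 10000
-------
  01001
Decimal: 25 ^ 16 = 9



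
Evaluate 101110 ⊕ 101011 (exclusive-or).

XOR: 1 when bits differ
  101110
^ 101011
--------
  000101
Decimal: 46 ^ 43 = 5



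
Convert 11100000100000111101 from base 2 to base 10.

Sum of powers of 2 for each 1-bit:
2^0 + 2^2 + 2^3 + 2^4 + 2^5 + 2^11 + 2^17 + 2^18 + 2^19
= 1 + 4 + 8 + 16 + 32 + 2048 + 131072 + 262144 + 524288
= 919613



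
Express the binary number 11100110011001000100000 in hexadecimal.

Group into 4-bit nibbles from right:
  0111 = 7
  0011 = 3
  0011 = 3
  0010 = 2
  0010 = 2
  0000 = 0
Result: 733220



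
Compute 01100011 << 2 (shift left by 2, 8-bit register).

Original: 01100011 (decimal 99)
Shift left by 2 positions
Append 2 zeros on the right and drop the 2 high bits that overflow the 8-bit width
Result: 10001100 (decimal 140)
Equivalent: 99 << 2 = 99 × 2^2 = 396, truncated to 8 bits = 140



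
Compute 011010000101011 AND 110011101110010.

AND: 1 only when both bits are 1
  011010000101011
& 110011101110010
-----------------
  010010000100010
Decimal: 13355 & 26482 = 9250



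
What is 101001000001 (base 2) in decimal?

Sum of powers of 2 for each 1-bit:
2^0 + 2^6 + 2^9 + 2^11
= 1 + 64 + 512 + 2048
= 2625



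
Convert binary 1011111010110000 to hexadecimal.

Group into 4-bit nibbles from right:
  1011 = B
  1110 = E
  1011 = B
  0000 = 0
Result: BEB0



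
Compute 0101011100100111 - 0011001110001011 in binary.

Method 1 - Direct subtraction (column by column from the right: bit − bit − borrow-in; if negative, add 2 and borrow 1 from the next column):
borrow: 0100011100110000
        0101011100100111
-       0011001110001011
------------------------
        0010001110011100

Method 2 - Add two's complement:
Two's complement of 0011001110001011: invert → 1100110001110100, add 1 → 1100110001110101
  0101011100100111
+ 1100110001110101
------------------
 10010001110011100  (end carry out of the top bit = 1)
Discarding the end carry: 0010001110011100
Decimal check:
  0101011100100111 = 16384 + 4096 + 1024 + 512 + 256 + 32 + 4 + 2 + 1 = 22311
  0011001110001011 = 8192 + 4096 + 512 + 256 + 128 + 8 + 2 + 1 = 13195
  22311 - 13195 = 9116, and 0010001110011100 = 8192 + 512 + 256 + 128 + 16 + 8 + 4 = 9116 ✓



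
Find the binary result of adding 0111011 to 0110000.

Add column by column from the right: bit + bit + carry-in; write the sum mod 2, carry 1 when the sum is 2 or 3.
carry:  1100000
        0111011
+       0110000
---------------
       01101011
(the carry out of the leftmost column, 0, becomes the leading bit)
Decimal check:
  0111011 = 32 + 16 + 8 + 2 + 1 = 59
  0110000 = 32 + 16 = 48
  59 + 48 = 107, and 01101011 = 64 + 32 + 8 + 2 + 1 = 107 ✓



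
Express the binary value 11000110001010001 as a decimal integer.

Sum of powers of 2 for each 1-bit:
2^0 + 2^4 + 2^6 + 2^10 + 2^11 + 2^15 + 2^16
= 1 + 16 + 64 + 1024 + 2048 + 32768 + 65536
= 101457



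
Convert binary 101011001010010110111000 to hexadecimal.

Group into 4-bit nibbles from right:
  1010 = A
  1100 = C
  1010 = A
  0101 = 5
  1011 = B
  1000 = 8
Result: ACA5B8



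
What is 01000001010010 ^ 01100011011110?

XOR: 1 when bits differ
  01000001010010
^ 01100011011110
----------------
  00100010001100
Decimal: 4178 ^ 6366 = 2188



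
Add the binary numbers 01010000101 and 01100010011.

Add column by column from the right: bit + bit + carry-in; write the sum mod 2, carry 1 when the sum is 2 or 3.
carry:  10000001110
        01010000101
+       01100010011
-------------------
       010110011000
(the carry out of the leftmost column, 0, becomes the leading bit)
Decimal check:
  01010000101 = 512 + 128 + 4 + 1 = 645
  01100010011 = 512 + 256 + 16 + 2 + 1 = 787
  645 + 787 = 1432, and 010110011000 = 1024 + 256 + 128 + 16 + 8 = 1432 ✓



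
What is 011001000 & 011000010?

AND: 1 only when both bits are 1
  011001000
& 011000010
-----------
  011000000
Decimal: 200 & 194 = 192



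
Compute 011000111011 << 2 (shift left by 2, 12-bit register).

Original: 011000111011 (decimal 1595)
Shift left by 2 positions
Append 2 zeros on the right and drop the 2 high bits that overflow the 12-bit width
Result: 100011101100 (decimal 2284)
Equivalent: 1595 << 2 = 1595 × 2^2 = 6380, truncated to 12 bits = 2284



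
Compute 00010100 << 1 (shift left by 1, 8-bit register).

Original: 00010100 (decimal 20)
Shift left by 1 position
Append 1 zero on the right
Result: 00101000 (decimal 40)
Equivalent: 20 << 1 = 20 × 2^1 = 40



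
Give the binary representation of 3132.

Using repeated division by 2:
3132 ÷ 2 = 1566 remainder 0
1566 ÷ 2 = 783 remainder 0
783 ÷ 2 = 391 remainder 1
391 ÷ 2 = 195 remainder 1
195 ÷ 2 = 97 remainder 1
97 ÷ 2 = 48 remainder 1
48 ÷ 2 = 24 remainder 0
24 ÷ 2 = 12 remainder 0
12 ÷ 2 = 6 remainder 0
6 ÷ 2 = 3 remainder 0
3 ÷ 2 = 1 remainder 1
1 ÷ 2 = 0 remainder 1
Reading remainders bottom to top: 110000111100



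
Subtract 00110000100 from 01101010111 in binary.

Method 1 - Direct subtraction (column by column from the right: bit − bit − borrow-in; if negative, add 2 and borrow 1 from the next column):
borrow: 01100000000
        01101010111
-       00110000100
-------------------
        00111010011

Method 2 - Add two's complement:
Two's complement of 00110000100: invert → 11001111011, add 1 → 11001111100
  01101010111
+ 11001111100
-------------
 100111010011  (end carry out of the top bit = 1)
Discarding the end carry: 00111010011
Decimal check:
  01101010111 = 512 + 256 + 64 + 16 + 4 + 2 + 1 = 855
  00110000100 = 256 + 128 + 4 = 388
  855 - 388 = 467, and 00111010011 = 256 + 128 + 64 + 16 + 2 + 1 = 467 ✓



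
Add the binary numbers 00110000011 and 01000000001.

Add column by column from the right: bit + bit + carry-in; write the sum mod 2, carry 1 when the sum is 2 or 3.
carry:  00000000110
        00110000011
+       01000000001
-------------------
       001110000100
(the carry out of the leftmost column, 0, becomes the leading bit)
Decimal check:
  00110000011 = 256 + 128 + 2 + 1 = 387
  01000000001 = 512 + 1 = 513
  387 + 513 = 900, and 001110000100 = 512 + 256 + 128 + 4 = 900 ✓



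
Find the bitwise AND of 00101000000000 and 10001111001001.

AND: 1 only when both bits are 1
  00101000000000
& 10001111001001
----------------
  00001000000000
Decimal: 2560 & 9161 = 512



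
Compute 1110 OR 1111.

OR: 1 when either bit is 1
  1110
| 1111
------
  1111
Decimal: 14 | 15 = 15



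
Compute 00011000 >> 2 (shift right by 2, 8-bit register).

Original: 00011000 (decimal 24)
Shift right by 2 positions
Drop the 2 low bits; fill with zeros on the left
Result: 00000110 (decimal 6)
Equivalent: 24 >> 2 = 24 ÷ 2^2 = 6



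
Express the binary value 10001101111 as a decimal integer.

Sum of powers of 2 for each 1-bit:
2^0 + 2^1 + 2^2 + 2^3 + 2^5 + 2^6 + 2^10
= 1 + 2 + 4 + 8 + 32 + 64 + 1024
= 1135



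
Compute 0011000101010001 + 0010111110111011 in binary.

Add column by column from the right: bit + bit + carry-in; write the sum mod 2, carry 1 when the sum is 2 or 3.
carry:  0111111111100110
        0011000101010001
+       0010111110111011
------------------------
       00110000100001100
(the carry out of the leftmost column, 0, becomes the leading bit)
Decimal check:
  0011000101010001 = 8192 + 4096 + 256 + 64 + 16 + 1 = 12625
  0010111110111011 = 8192 + 2048 + 1024 + 512 + 256 + 128 + 32 + 16 + 8 + 2 + 1 = 12219
  12625 + 12219 = 24844, and 00110000100001100 = 16384 + 8192 + 256 + 8 + 4 = 24844 ✓



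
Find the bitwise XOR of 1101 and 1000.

XOR: 1 when bits differ
  1101
^ 1000
------
  0101
Decimal: 13 ^ 8 = 5



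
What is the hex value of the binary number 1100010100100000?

Group into 4-bit nibbles from right:
  1100 = C
  0101 = 5
  0010 = 2
  0000 = 0
Result: C520



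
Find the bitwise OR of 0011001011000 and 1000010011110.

OR: 1 when either bit is 1
  0011001011000
| 1000010011110
---------------
  1011011011110
Decimal: 1624 | 4254 = 5854



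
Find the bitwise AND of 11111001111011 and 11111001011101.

AND: 1 only when both bits are 1
  11111001111011
& 11111001011101
----------------
  11111001011001
Decimal: 15995 & 15965 = 15961



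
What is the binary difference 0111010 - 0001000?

Method 1 - Direct subtraction (column by column from the right: bit − bit − borrow-in; if negative, add 2 and borrow 1 from the next column):
borrow: 0000000
        0111010
-       0001000
---------------
        0110010

Method 2 - Add two's complement:
Two's complement of 0001000: invert → 1110111, add 1 → 1111000
  0111010
+ 1111000
---------
 10110010  (end carry out of the top bit = 1)
Discarding the end carry: 0110010
Decimal check:
  0111010 = 32 + 16 + 8 + 2 = 58
  0001000 = 8
  58 - 8 = 50, and 0110010 = 32 + 16 + 2 = 50 ✓



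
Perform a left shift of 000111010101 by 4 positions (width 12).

Original: 000111010101 (decimal 469)
Shift left by 4 positions
Append 4 zeros on the right and drop the 4 high bits that overflow the 12-bit width
Result: 110101010000 (decimal 3408)
Equivalent: 469 << 4 = 469 × 2^4 = 7504, truncated to 12 bits = 3408



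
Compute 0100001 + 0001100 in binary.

Add column by column from the right: bit + bit + carry-in; write the sum mod 2, carry 1 when the sum is 2 or 3.
carry:  0000000
        0100001
+       0001100
---------------
       00101101
(the carry out of the leftmost column, 0, becomes the leading bit)
Decimal check:
  0100001 = 32 + 1 = 33
  0001100 = 8 + 4 = 12
  33 + 12 = 45, and 00101101 = 32 + 8 + 4 + 1 = 45 ✓



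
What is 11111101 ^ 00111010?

XOR: 1 when bits differ
  11111101
^ 00111010
----------
  11000111
Decimal: 253 ^ 58 = 199



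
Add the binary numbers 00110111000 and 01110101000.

Add column by column from the right: bit + bit + carry-in; write the sum mod 2, carry 1 when the sum is 2 or 3.
carry:  11101110000
        00110111000
+       01110101000
-------------------
       010101100000
(the carry out of the leftmost column, 0, becomes the leading bit)
Decimal check:
  00110111000 = 256 + 128 + 32 + 16 + 8 = 440
  01110101000 = 512 + 256 + 128 + 32 + 8 = 936
  440 + 936 = 1376, and 010101100000 = 1024 + 256 + 64 + 32 = 1376 ✓



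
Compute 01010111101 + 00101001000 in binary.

Add column by column from the right: bit + bit + carry-in; write the sum mod 2, carry 1 when the sum is 2 or 3.
carry:  11111110000
        01010111101
+       00101001000
-------------------
       010000000101
(the carry out of the leftmost column, 0, becomes the leading bit)
Decimal check:
  01010111101 = 512 + 128 + 32 + 16 + 8 + 4 + 1 = 701
  00101001000 = 256 + 64 + 8 = 328
  701 + 328 = 1029, and 010000000101 = 1024 + 4 + 1 = 1029 ✓



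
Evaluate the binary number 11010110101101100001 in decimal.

Sum of powers of 2 for each 1-bit:
2^0 + 2^5 + 2^6 + 2^8 + 2^9 + 2^11 + 2^13 + 2^14 + 2^16 + 2^18 + 2^19
= 1 + 32 + 64 + 256 + 512 + 2048 + 8192 + 16384 + 65536 + 262144 + 524288
= 879457



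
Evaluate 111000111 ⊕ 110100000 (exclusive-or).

XOR: 1 when bits differ
  111000111
^ 110100000
-----------
  001100111
Decimal: 455 ^ 416 = 103



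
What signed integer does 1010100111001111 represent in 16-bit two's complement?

Binary: 1010100111001111
Sign bit: 1 (negative)
Invert: 0101011000110000
Add 1:  0101011000110001
Magnitude: 0101011000110001 = 16384 + 4096 + 1024 + 512 + 32 + 16 + 1 = 22065
Value: -22065



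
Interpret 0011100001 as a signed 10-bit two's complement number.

Binary: 0011100001
Sign bit: 0 (non-negative)
Read directly as an unsigned value:
0011100001 = 128 + 64 + 32 + 1 = 225
Value: 225



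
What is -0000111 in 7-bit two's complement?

Original: 0000111
Step 1 - Invert all bits: 1111000
Step 2 - Add 1: 1111001
Verification: 0000111 + 1111001 = 10000000; discarding the end carry (carry out of the top bit) leaves the 7-bit value 0000000, as required for x + (-x)



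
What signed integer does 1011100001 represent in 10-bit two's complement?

Binary: 1011100001
Sign bit: 1 (negative)
Invert: 0100011110
Add 1:  0100011111
Magnitude: 0100011111 = 256 + 16 + 8 + 4 + 2 + 1 = 287
Value: -287



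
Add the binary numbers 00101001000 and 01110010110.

Add column by column from the right: bit + bit + carry-in; write the sum mod 2, carry 1 when the sum is 2 or 3.
carry:  11000000000
        00101001000
+       01110010110
-------------------
       010011011110
(the carry out of the leftmost column, 0, becomes the leading bit)
Decimal check:
  00101001000 = 256 + 64 + 8 = 328
  01110010110 = 512 + 256 + 128 + 16 + 4 + 2 = 918
  328 + 918 = 1246, and 010011011110 = 1024 + 128 + 64 + 16 + 8 + 4 + 2 = 1246 ✓



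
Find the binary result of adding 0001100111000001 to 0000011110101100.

Add column by column from the right: bit + bit + carry-in; write the sum mod 2, carry 1 when the sum is 2 or 3.
carry:  0011111100000000
        0001100111000001
+       0000011110101100
------------------------
       00010000101101101
(the carry out of the leftmost column, 0, becomes the leading bit)
Decimal check:
  0001100111000001 = 4096 + 2048 + 256 + 128 + 64 + 1 = 6593
  0000011110101100 = 1024 + 512 + 256 + 128 + 32 + 8 + 4 = 1964
  6593 + 1964 = 8557, and 00010000101101101 = 8192 + 256 + 64 + 32 + 8 + 4 + 1 = 8557 ✓



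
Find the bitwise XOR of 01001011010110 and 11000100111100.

XOR: 1 when bits differ
  01001011010110
^ 11000100111100
----------------
  10001111101010
Decimal: 4822 ^ 12604 = 9194



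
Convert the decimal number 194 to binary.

Using repeated division by 2:
194 ÷ 2 = 97 remainder 0
97 ÷ 2 = 48 remainder 1
48 ÷ 2 = 24 remainder 0
24 ÷ 2 = 12 remainder 0
12 ÷ 2 = 6 remainder 0
6 ÷ 2 = 3 remainder 0
3 ÷ 2 = 1 remainder 1
1 ÷ 2 = 0 remainder 1
Reading remainders bottom to top: 11000010



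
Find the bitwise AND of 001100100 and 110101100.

AND: 1 only when both bits are 1
  001100100
& 110101100
-----------
  000100100
Decimal: 100 & 428 = 36



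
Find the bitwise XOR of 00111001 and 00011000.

XOR: 1 when bits differ
  00111001
^ 00011000
----------
  00100001
Decimal: 57 ^ 24 = 33



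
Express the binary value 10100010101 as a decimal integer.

Sum of powers of 2 for each 1-bit:
2^0 + 2^2 + 2^4 + 2^8 + 2^10
= 1 + 4 + 16 + 256 + 1024
= 1301



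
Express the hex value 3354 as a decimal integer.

Expand by place value (powers of 16):
3354 = 3 × 16^3 + 3 × 16^2 + 5 × 16^1 + 4 × 16^0
= 3 × 4096 + 3 × 256 + 5 × 16 + 4 × 1
= 12288 + 768 + 80 + 4
= 13140



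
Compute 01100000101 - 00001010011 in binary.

Method 1 - Direct subtraction (column by column from the right: bit − bit − borrow-in; if negative, add 2 and borrow 1 from the next column):
borrow: 00111100100
        01100000101
-       00001010011
-------------------
        01010110010

Method 2 - Add two's complement:
Two's complement of 00001010011: invert → 11110101100, add 1 → 11110101101
  01100000101
+ 11110101101
-------------
 101010110010  (end carry out of the top bit = 1)
Discarding the end carry: 01010110010
Decimal check:
  01100000101 = 512 + 256 + 4 + 1 = 773
  00001010011 = 64 + 16 + 2 + 1 = 83
  773 - 83 = 690, and 01010110010 = 512 + 128 + 32 + 16 + 2 = 690 ✓



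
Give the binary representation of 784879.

Using repeated division by 2:
784879 ÷ 2 = 392439 remainder 1
392439 ÷ 2 = 196219 remainder 1
196219 ÷ 2 = 98109 remainder 1
98109 ÷ 2 = 49054 remainder 1
49054 ÷ 2 = 24527 remainder 0
24527 ÷ 2 = 12263 remainder 1
12263 ÷ 2 = 6131 remainder 1
6131 ÷ 2 = 3065 remainder 1
3065 ÷ 2 = 1532 remainder 1
1532 ÷ 2 = 766 remainder 0
766 ÷ 2 = 383 remainder 0
383 ÷ 2 = 191 remainder 1
191 ÷ 2 = 95 remainder 1
95 ÷ 2 = 47 remainder 1
47 ÷ 2 = 23 remainder 1
23 ÷ 2 = 11 remainder 1
11 ÷ 2 = 5 remainder 1
5 ÷ 2 = 2 remainder 1
2 ÷ 2 = 1 remainder 0
1 ÷ 2 = 0 remainder 1
Reading remainders bottom to top: 10111111100111101111



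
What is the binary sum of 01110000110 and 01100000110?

Add column by column from the right: bit + bit + carry-in; write the sum mod 2, carry 1 when the sum is 2 or 3.
carry:  11000001100
        01110000110
+       01100000110
-------------------
       011010001100
(the carry out of the leftmost column, 0, becomes the leading bit)
Decimal check:
  01110000110 = 512 + 256 + 128 + 4 + 2 = 902
  01100000110 = 512 + 256 + 4 + 2 = 774
  902 + 774 = 1676, and 011010001100 = 1024 + 512 + 128 + 8 + 4 = 1676 ✓



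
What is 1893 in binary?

Using repeated division by 2:
1893 ÷ 2 = 946 remainder 1
946 ÷ 2 = 473 remainder 0
473 ÷ 2 = 236 remainder 1
236 ÷ 2 = 118 remainder 0
118 ÷ 2 = 59 remainder 0
59 ÷ 2 = 29 remainder 1
29 ÷ 2 = 14 remainder 1
14 ÷ 2 = 7 remainder 0
7 ÷ 2 = 3 remainder 1
3 ÷ 2 = 1 remainder 1
1 ÷ 2 = 0 remainder 1
Reading remainders bottom to top: 11101100101



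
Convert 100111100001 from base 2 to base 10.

Sum of powers of 2 for each 1-bit:
2^0 + 2^5 + 2^6 + 2^7 + 2^8 + 2^11
= 1 + 32 + 64 + 128 + 256 + 2048
= 2529



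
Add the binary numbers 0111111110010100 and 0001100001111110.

Add column by column from the right: bit + bit + carry-in; write the sum mod 2, carry 1 when the sum is 2 or 3.
carry:  1111111111111000
        0111111110010100
+       0001100001111110
------------------------
       01001100000010010
(the carry out of the leftmost column, 0, becomes the leading bit)
Decimal check:
  0111111110010100 = 16384 + 8192 + 4096 + 2048 + 1024 + 512 + 256 + 128 + 16 + 4 = 32660
  0001100001111110 = 4096 + 2048 + 64 + 32 + 16 + 8 + 4 + 2 = 6270
  32660 + 6270 = 38930, and 01001100000010010 = 32768 + 4096 + 2048 + 16 + 2 = 38930 ✓

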